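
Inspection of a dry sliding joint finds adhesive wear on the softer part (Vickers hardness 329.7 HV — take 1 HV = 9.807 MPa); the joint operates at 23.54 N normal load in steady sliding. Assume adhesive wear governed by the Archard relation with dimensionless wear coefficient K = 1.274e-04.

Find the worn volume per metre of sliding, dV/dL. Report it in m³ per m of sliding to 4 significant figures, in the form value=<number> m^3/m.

Intermediate values are printed rounded — each operation keeps exact precision. Rounded once at the end to 4 significant figures.
Convert: Hardness H = 329.7 HV × 9.807 MPa/HV = 3233 MPa = 3.233e+09 Pa.
In SI base units: W = 23.54 N, H = 3.233e+09 Pa, K = 1.274e-04.
The wear rate dV/dL = K·W/H (independent of L): 1.274e-04 · 23.54 / 3.233e+09 = 9.275e-13 m³/m.

value=9.275e-13 m^3/m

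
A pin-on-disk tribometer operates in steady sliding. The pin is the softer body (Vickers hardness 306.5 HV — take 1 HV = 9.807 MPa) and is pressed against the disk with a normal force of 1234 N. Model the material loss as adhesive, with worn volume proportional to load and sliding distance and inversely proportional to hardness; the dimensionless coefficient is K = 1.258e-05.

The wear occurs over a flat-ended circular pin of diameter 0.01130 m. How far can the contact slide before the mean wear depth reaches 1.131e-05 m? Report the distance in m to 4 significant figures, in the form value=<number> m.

Intermediates are shown rounded, and the algebra carries exact precision, and a single final rounding to 4 significant digits.
Convert: Hardness H = 306.5 HV × 9.807 MPa/HV = 3006 MPa = 3.006e+09 Pa.
Convert: Contact area A = π·d²/4 = π·(0.01130 m)²/4 = 1.003e-04 m².
Expressed in SI base units: W = 1234 N, H = 3.006e+09 Pa, K = 1.258e-05.
Allowed volume V_lim = h_lim·A = 1.131e-05 · 1.003e-04 = 1.134e-09 m³.
Thus life L = V_lim·H/(K·W) = 1.134e-09 · 3.006e+09 / (1.258e-05 · 1234) = 219.6 m.

value=219.6 m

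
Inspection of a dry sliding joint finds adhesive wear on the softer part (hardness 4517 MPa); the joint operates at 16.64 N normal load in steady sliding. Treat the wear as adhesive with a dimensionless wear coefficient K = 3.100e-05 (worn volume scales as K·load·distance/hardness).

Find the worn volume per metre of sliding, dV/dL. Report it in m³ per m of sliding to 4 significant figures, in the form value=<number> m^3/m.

The intermediates appear rounded — every step holds full precision — a single final rounding to 4 significant figures.
Hardness H = 4517 MPa = 4.517e+09 Pa.
In SI base units, W = 16.64 N, H = 4.517e+09 Pa, K = 3.100e-05.
Rate of wear dV/dL = K·W/H — distance-free: 3.100e-05 · 16.64 / 4.517e+09 = 1.142e-13 m³/m.

value=1.142e-13 m^3/m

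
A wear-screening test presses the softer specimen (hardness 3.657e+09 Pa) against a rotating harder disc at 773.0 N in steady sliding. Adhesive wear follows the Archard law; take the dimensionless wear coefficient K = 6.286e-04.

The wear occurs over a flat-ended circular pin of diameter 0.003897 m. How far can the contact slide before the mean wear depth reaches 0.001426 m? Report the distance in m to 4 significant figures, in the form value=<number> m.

Intermediate values appear rounded. Every step runs at exact precision, and a single final rounding, at four significant digits.
Contact area A = π·d²/4 = π·(0.003897 m)²/4 = 1.193e-05 m².
Expressed in SI base units: W = 773.0 N, H = 3.657e+09 Pa, K = 6.286e-04.
Limit volume V_lim = h_lim·A = 0.001426 · 1.193e-05 = 1.701e-08 m³.
Sliding life L = V_lim·H/(K·W) = 1.701e-08 · 3.657e+09 / (6.286e-04 · 773.0) = 128.0 m.

value=128.0 m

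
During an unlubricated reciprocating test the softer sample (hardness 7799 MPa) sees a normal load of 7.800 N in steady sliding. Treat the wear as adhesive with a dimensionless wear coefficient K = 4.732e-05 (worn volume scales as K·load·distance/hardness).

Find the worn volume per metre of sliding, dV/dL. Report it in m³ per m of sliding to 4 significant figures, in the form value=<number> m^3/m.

Shown intermediates are rounded. Each operation holds exact precision — one final rounding, at 4 significant figures.
Hardness H = 7799 MPa = 7.799e+09 Pa.
As SI base values: W = 7.800 N, H = 7.799e+09 Pa, K = 4.732e-05.
The wear rate dV/dL = K·W/H (no L dependence): 4.732e-05 · 7.800 / 7.799e+09 = 4.733e-14 m³/m.

value=4.733e-14 m^3/m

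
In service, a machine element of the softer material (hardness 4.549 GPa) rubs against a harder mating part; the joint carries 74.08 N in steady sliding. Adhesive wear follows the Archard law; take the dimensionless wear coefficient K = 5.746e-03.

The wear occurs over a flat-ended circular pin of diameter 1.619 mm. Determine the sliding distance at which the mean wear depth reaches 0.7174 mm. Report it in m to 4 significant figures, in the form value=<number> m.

The algebra keeps exact precision. Intermediate values appear rounded, and a single final rounding to four significant figures.
Convert: Hardness H = 4.549 GPa = 4.549e+09 Pa.
Convert: Pin diameter d = 1.619 mm = 0.001619 m. Contact area A = π·d²/4 = π·(0.001619 m)²/4 = 2.059e-06 m².
Convert: Depth limit h_lim = 0.7174 mm = 7.174e-04 m.
In SI base units: W = 74.08 N, H = 4.549e+09 Pa, K = 5.746e-03.
At the depth limit, V_lim = h_lim·A = 7.174e-04 · 2.059e-06 = 1.477e-09 m³.
Sliding life L = V_lim·H/(K·W) = 1.477e-09 · 4.549e+09 / (5.746e-03 · 74.08) = 15.78 m.

value=15.78 m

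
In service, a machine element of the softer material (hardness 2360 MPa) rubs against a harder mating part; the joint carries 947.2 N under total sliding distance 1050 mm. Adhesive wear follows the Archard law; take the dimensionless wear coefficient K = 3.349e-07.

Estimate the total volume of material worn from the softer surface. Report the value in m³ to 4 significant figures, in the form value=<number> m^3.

The computation maintains full float precision, and intermediate values are displayed rounded, and rounded once at the end: 4 significant digits.
Total distance L = 1050 mm = 1.050 m.
Hardness H = 2360 MPa = 2.360e+09 Pa.
Working in SI base units: W = 947.2 N, H = 2.360e+09 Pa, K = 3.349e-07.
Archard relation: V = K·W·L/H = 3.349e-07 · 947.2 · 1.050 / 2.360e+09 = 1.411e-13 m³.

value=1.411e-13 m^3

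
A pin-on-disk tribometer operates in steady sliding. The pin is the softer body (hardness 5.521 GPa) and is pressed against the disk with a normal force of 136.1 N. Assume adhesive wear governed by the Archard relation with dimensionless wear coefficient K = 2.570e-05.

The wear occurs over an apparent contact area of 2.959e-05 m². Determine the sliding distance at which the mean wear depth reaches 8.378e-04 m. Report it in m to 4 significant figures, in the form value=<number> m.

value=3.913e+04 m

All working math maintains full float precision, and quoted intermediates are rounded, and rounded just once, at four significant figures.
Convert: Hardness H = 5.521 GPa = 5.521e+09 Pa.
Restated in SI base units: W = 136.1 N, H = 5.521e+09 Pa, K = 2.570e-05.
Limit volume V_lim = h_lim·A = 8.378e-04 · 2.959e-05 = 2.479e-08 m³.
Thus life L = V_lim·H/(K·W) = 2.479e-08 · 5.521e+09 / (2.570e-05 · 136.1) = 3.913e+04 m.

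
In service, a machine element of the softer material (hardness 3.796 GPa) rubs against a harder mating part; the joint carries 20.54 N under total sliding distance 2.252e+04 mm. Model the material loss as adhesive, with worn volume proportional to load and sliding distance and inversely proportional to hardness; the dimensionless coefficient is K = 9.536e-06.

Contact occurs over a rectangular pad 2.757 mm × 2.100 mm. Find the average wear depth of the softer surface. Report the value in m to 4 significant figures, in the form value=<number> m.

The algebra carries full float precision; shown intermediates are rounded, and one last rounding to 4 significant digits.
The distance L = 2.252e+04 mm = 22.52 m.
Hardness H = 3.796 GPa = 3.796e+09 Pa.
Pad sides 2.757 mm × 2.100 mm = 0.002757 m × 0.002100 m. Contact area A = 0.002757 m × 0.002100 m = 5.790e-06 m².
In SI base units: W = 20.54 N, H = 3.796e+09 Pa, K = 9.536e-06.
Volume removed: V = K·W·L/H = 9.536e-06 · 20.54 · 22.52 / 3.796e+09 = 1.162e-12 m³.
Depth of wear h = V/A = 1.162e-12 / 5.790e-06 = 2.007e-07 m.

value=2.007e-07 m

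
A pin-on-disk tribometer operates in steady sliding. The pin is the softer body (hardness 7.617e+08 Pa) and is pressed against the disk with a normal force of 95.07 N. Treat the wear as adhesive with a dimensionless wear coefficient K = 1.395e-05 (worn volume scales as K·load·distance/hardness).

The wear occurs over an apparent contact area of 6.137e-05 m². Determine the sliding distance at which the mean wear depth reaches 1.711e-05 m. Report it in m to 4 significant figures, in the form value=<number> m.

value=603.1 m

The intermediates are shown rounded — each operation keeps full precision; a lone final rounding, at four significant figures.
Collected in SI base units: W = 95.07 N, H = 7.617e+08 Pa, K = 1.395e-05.
Volume at the limit: V_lim = h_lim·A = 1.711e-05 · 6.137e-05 = 1.050e-09 m³.
Life L = V_lim·H/(K·W) = 1.050e-09 · 7.617e+08 / (1.395e-05 · 95.07) = 603.1 m.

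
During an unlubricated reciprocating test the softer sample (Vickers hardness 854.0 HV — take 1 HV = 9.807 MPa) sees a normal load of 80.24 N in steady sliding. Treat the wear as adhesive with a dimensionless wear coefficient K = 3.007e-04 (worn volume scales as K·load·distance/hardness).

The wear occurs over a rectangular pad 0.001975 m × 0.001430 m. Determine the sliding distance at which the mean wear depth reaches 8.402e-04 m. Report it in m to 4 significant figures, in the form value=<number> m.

value=823.7 m

The computation runs at full precision; the intermediates appear rounded, and a single final rounding, at four significant figures.
Convert: Hardness H = 854.0 HV × 9.807 MPa/HV = 8375 MPa = 8.375e+09 Pa.
Convert: Contact area A = 0.001975 m × 0.001430 m = 2.824e-06 m².
Working in SI base units: W = 80.24 N, H = 8.375e+09 Pa, K = 3.007e-04.
Limit volume V_lim = h_lim·A = 8.402e-04 · 2.824e-06 = 2.373e-09 m³.
Sliding life L = V_lim·H/(K·W) = 2.373e-09 · 8.375e+09 / (3.007e-04 · 80.24) = 823.7 m.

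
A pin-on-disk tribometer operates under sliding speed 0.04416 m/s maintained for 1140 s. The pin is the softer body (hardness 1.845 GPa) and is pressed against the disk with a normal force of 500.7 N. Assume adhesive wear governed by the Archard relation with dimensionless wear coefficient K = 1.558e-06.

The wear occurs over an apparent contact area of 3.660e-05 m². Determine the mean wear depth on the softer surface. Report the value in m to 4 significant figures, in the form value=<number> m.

Each operation runs at exact precision. The intermediates are printed rounded — one last rounding: 4 significant figures.
Convert: Sliding distance L = v·t = 0.04416 m/s × 1140 s = 50.34 m.
Convert: Hardness H = 1.845 GPa = 1.845e+09 Pa.
Collected in SI base units: W = 500.7 N, H = 1.845e+09 Pa, K = 1.558e-06.
Archard relation: V = K·W·L/H = 1.558e-06 · 500.7 · 50.34 / 1.845e+09 = 2.129e-11 m³.
Mean wear depth h = V/A = 2.129e-11 / 3.660e-05 = 5.816e-07 m.

value=5.816e-07 m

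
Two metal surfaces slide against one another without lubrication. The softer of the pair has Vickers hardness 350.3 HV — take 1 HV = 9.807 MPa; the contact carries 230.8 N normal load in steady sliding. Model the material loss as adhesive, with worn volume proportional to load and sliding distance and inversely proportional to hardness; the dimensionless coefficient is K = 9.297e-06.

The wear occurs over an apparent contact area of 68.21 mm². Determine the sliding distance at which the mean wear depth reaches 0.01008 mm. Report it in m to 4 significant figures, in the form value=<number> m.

All working math runs at full precision; intermediates are shown rounded. Rounded once at the end to 4 significant figures.
Hardness H = 350.3 HV × 9.807 MPa/HV = 3435 MPa = 3.435e+09 Pa.
Contact area A = 68.21 mm² = 6.821e-05 m².
Depth limit h_lim = 0.01008 mm = 1.008e-05 m.
In SI base units: W = 230.8 N, H = 3.435e+09 Pa, K = 9.297e-06.
Volume at the limit: V_lim = h_lim·A = 1.008e-05 · 6.821e-05 = 6.876e-10 m³.
Sliding life L = V_lim·H/(K·W) = 6.876e-10 · 3.435e+09 / (9.297e-06 · 230.8) = 1101 m.

value=1101 m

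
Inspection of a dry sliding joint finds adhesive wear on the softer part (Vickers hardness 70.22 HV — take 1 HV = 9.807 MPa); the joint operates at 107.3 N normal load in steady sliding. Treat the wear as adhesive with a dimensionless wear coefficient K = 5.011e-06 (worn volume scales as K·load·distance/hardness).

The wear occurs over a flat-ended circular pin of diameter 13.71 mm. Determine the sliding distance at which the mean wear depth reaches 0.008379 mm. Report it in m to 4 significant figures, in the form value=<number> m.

Every step carries full float precision, and intermediate values are shown rounded — a single final rounding to four significant digits.
Hardness H = 70.22 HV × 9.807 MPa/HV = 688.6 MPa = 6.886e+08 Pa.
Pin diameter d = 13.71 mm = 0.01371 m. Contact area A = π·d²/4 = π·(0.01371 m)²/4 = 1.476e-04 m².
Depth limit h_lim = 0.008379 mm = 8.379e-06 m.
Restated in SI base units: W = 107.3 N, H = 6.886e+08 Pa, K = 5.011e-06.
Wearable volume V_lim = h_lim·A = 8.379e-06 · 1.476e-04 = 1.237e-09 m³.
Inverting, life L = V_lim·H/(K·W) = 1.237e-09 · 6.886e+08 / (5.011e-06 · 107.3) = 1584 m.

value=1584 m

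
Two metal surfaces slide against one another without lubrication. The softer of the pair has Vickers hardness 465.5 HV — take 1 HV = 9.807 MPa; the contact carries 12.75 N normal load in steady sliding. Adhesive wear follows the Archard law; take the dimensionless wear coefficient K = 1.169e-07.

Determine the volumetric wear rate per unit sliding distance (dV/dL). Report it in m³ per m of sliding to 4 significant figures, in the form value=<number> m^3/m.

value=3.265e-16 m^3/m

The intermediates are shown rounded; all working math runs at full float precision; a lone final rounding, at four significant digits.
Hardness H = 465.5 HV × 9.807 MPa/HV = 4565 MPa = 4.565e+09 Pa.
SI base units throughout: W = 12.75 N, H = 4.565e+09 Pa, K = 1.169e-07.
Rate of wear dV/dL = K·W/H — distance-free: 1.169e-07 · 12.75 / 4.565e+09 = 3.265e-16 m³/m.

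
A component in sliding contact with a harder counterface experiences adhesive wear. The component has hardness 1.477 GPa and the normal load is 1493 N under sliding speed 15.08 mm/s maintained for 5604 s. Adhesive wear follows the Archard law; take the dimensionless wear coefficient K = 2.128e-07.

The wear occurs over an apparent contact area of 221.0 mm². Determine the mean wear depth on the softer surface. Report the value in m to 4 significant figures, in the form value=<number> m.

Intermediates are shown rounded; all arithmetic holds exact precision. Rounded once at the end, at 4 significant figures.
Convert: Sliding speed v = 15.08 mm/s = 0.01508 m/s. Sliding distance L = v·t = 0.01508 m/s × 5604 s = 84.51 m.
Convert: Hardness H = 1.477 GPa = 1.477e+09 Pa.
Convert: Contact area A = 221.0 mm² = 2.210e-04 m².
As SI base values: W = 1493 N, H = 1.477e+09 Pa, K = 2.128e-07.
The Archard volume V = K·W·L/H = 2.128e-07 · 1493 · 84.51 / 1.477e+09 = 1.818e-11 m³.
Depth of wear h = V/A = 1.818e-11 / 2.210e-04 = 8.225e-08 m.

value=8.225e-08 m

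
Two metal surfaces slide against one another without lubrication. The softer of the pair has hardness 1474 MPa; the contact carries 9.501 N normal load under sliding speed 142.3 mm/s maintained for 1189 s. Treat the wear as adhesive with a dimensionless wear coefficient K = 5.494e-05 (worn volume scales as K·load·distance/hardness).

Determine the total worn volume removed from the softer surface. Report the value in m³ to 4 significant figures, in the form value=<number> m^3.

The algebra runs at full float precision; intermediates are displayed rounded; rounded once at the end, at 4 significant figures.
Convert: Sliding speed v = 142.3 mm/s = 0.1423 m/s. Sliding distance L = v·t = 0.1423 m/s × 1189 s = 169.2 m.
Convert: Hardness H = 1474 MPa = 1.474e+09 Pa.
In SI base units, W = 9.501 N, H = 1.474e+09 Pa, K = 5.494e-05.
Apply Archard: V = K·W·L/H = 5.494e-05 · 9.501 · 169.2 / 1.474e+09 = 5.992e-11 m³.

value=5.992e-11 m^3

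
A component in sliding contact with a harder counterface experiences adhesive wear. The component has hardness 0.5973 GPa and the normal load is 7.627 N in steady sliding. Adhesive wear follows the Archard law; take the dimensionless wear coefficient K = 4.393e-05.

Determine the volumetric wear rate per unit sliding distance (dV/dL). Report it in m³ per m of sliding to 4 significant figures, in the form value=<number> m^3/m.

value=5.609e-13 m^3/m

Intermediates are printed rounded. Each operation holds full float precision — rounded just once: 4 significant figures.
Convert: Hardness H = 0.5973 GPa = 5.973e+08 Pa.
SI base units throughout: W = 7.627 N, H = 5.973e+08 Pa, K = 4.393e-05.
Rate of wear dV/dL = K·W/H, so: 4.393e-05 · 7.627 / 5.973e+08 = 5.609e-13 m³/m.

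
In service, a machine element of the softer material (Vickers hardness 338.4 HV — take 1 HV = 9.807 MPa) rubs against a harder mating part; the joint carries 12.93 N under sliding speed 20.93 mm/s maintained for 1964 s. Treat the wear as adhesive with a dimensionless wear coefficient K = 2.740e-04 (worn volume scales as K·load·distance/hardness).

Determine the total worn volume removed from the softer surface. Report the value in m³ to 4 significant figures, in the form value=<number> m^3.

value=4.388e-11 m^3

All arithmetic maintains exact precision; intermediate values are printed rounded; rounded once at the end, at 4 significant figures.
Sliding speed v = 20.93 mm/s = 0.02093 m/s. Sliding distance L = v·t = 0.02093 m/s × 1964 s = 41.11 m.
Hardness H = 338.4 HV × 9.807 MPa/HV = 3319 MPa = 3.319e+09 Pa.
In SI base units, W = 12.93 N, H = 3.319e+09 Pa, K = 2.740e-04.
Archard volume V = K·W·L/H = 2.740e-04 · 12.93 · 41.11 / 3.319e+09 = 4.388e-11 m³.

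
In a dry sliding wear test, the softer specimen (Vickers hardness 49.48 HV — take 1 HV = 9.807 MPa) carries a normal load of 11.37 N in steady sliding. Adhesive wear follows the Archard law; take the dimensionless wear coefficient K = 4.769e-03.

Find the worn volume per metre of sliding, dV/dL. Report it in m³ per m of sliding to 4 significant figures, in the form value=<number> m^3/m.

Every step carries full float precision; the intermediates are shown rounded — rounded once at the end to 4 significant figures.
Convert: Hardness H = 49.48 HV × 9.807 MPa/HV = 485.3 MPa = 4.853e+08 Pa.
Restated in SI base units: W = 11.37 N, H = 4.853e+08 Pa, K = 4.769e-03.
Sliding wear rate dV/dL = K·W/H — distance-free: 4.769e-03 · 11.37 / 4.853e+08 = 1.117e-10 m³/m.

value=1.117e-10 m^3/m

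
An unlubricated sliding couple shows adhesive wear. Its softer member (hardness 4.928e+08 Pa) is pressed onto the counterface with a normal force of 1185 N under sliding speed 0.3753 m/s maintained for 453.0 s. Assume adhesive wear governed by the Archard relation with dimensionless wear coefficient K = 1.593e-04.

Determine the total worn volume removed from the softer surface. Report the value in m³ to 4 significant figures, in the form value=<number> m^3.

value=6.512e-08 m^3

Each operation runs at exact precision. The intermediates are printed rounded; one last rounding to 4 significant digits.
Total distance L = v·t = 0.3753 m/s × 453.0 s = 170.0 m.
SI base units throughout: W = 1185 N, H = 4.928e+08 Pa, K = 1.593e-04.
Volume removed: V = K·W·L/H = 1.593e-04 · 1185 · 170.0 / 4.928e+08 = 6.512e-08 m³.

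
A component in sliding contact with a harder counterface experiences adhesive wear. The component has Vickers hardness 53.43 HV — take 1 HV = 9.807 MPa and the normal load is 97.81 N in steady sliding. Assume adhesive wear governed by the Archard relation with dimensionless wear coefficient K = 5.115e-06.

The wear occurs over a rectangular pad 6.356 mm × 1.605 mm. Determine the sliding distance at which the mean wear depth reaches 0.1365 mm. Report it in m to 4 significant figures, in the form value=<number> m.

value=1458 m

Intermediate values appear rounded, and the computation keeps full float precision — one final rounding to four significant figures.
Hardness H = 53.43 HV × 9.807 MPa/HV = 524.0 MPa = 5.240e+08 Pa.
Pad sides 6.356 mm × 1.605 mm = 0.006356 m × 0.001605 m. Contact area A = 0.006356 m × 0.001605 m = 1.020e-05 m².
Depth limit h_lim = 0.1365 mm = 1.365e-04 m.
Restated in SI base units: W = 97.81 N, H = 5.240e+08 Pa, K = 5.115e-06.
Limit volume V_lim = h_lim·A = 1.365e-04 · 1.020e-05 = 1.392e-09 m³.
So the life L = V_lim·H/(K·W) = 1.392e-09 · 5.240e+08 / (5.115e-06 · 97.81) = 1458 m.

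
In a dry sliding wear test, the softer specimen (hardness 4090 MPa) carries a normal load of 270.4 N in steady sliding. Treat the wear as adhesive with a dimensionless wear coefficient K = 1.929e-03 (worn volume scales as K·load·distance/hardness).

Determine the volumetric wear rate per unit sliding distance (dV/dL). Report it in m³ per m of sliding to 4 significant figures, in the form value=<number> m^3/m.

The intermediates appear rounded — the algebra carries exact precision. Rounded once at the end: four significant figures.
Hardness H = 4090 MPa = 4.090e+09 Pa.
In SI base units: W = 270.4 N, H = 4.090e+09 Pa, K = 1.929e-03.
The wear rate dV/dL = K·W/H, per unit distance: 1.929e-03 · 270.4 / 4.090e+09 = 1.275e-10 m³/m.

value=1.275e-10 m^3/m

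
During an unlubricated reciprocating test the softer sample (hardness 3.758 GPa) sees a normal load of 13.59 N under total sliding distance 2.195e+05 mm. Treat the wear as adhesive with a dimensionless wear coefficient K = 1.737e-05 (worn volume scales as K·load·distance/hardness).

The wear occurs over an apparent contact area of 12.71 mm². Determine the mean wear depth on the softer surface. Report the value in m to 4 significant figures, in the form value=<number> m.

value=1.085e-06 m

Intermediate values are displayed rounded. All working math carries full float precision; a lone final rounding, at four significant figures.
Sliding distance L = 2.195e+05 mm = 219.5 m.
Hardness H = 3.758 GPa = 3.758e+09 Pa.
Contact area A = 12.71 mm² = 1.271e-05 m².
As SI base values: W = 13.59 N, H = 3.758e+09 Pa, K = 1.737e-05.
Wear volume V = K·W·L/H = 1.737e-05 · 13.59 · 219.5 / 3.758e+09 = 1.379e-11 m³.
Depth h = V/A = 1.379e-11 / 1.271e-05 = 1.085e-06 m.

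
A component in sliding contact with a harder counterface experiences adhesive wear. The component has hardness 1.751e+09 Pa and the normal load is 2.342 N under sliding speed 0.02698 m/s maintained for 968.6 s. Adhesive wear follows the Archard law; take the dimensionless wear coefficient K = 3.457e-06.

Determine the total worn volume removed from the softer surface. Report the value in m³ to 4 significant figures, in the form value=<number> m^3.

The algebra carries full float precision — intermediates are printed rounded — one last rounding to four significant figures.
Distance covered L = v·t = 0.02698 m/s × 968.6 s = 26.13 m.
Collected in SI base units: W = 2.342 N, H = 1.751e+09 Pa, K = 3.457e-06.
Archard relation: V = K·W·L/H = 3.457e-06 · 2.342 · 26.13 / 1.751e+09 = 1.208e-13 m³.

value=1.208e-13 m^3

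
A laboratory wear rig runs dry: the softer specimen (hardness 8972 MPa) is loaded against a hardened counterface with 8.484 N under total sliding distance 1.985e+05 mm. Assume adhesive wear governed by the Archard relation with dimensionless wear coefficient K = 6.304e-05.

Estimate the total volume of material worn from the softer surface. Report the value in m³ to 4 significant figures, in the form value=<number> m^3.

The intermediates appear rounded, and each operation holds exact precision; a lone final rounding: 4 significant digits.
Distance L = 1.985e+05 mm = 198.5 m.
Hardness H = 8972 MPa = 8.972e+09 Pa.
In SI base units: W = 8.484 N, H = 8.972e+09 Pa, K = 6.304e-05.
Archard relation: V = K·W·L/H = 6.304e-05 · 8.484 · 198.5 / 8.972e+09 = 1.183e-11 m³.

value=1.183e-11 m^3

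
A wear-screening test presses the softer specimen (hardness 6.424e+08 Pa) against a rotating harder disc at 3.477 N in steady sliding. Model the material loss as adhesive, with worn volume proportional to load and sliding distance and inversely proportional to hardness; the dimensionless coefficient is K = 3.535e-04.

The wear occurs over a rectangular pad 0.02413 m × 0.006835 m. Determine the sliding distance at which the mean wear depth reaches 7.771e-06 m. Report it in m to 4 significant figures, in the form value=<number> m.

value=669.9 m

Quoted intermediates are rounded; each operation carries exact precision, and a lone final rounding, at four significant digits.
Convert: Contact area A = 0.02413 m × 0.006835 m = 1.649e-04 m².
Collected in SI base units: W = 3.477 N, H = 6.424e+08 Pa, K = 3.535e-04.
Allowed volume V_lim = h_lim·A = 7.771e-06 · 1.649e-04 = 1.282e-09 m³.
So the life L = V_lim·H/(K·W) = 1.282e-09 · 6.424e+08 / (3.535e-04 · 3.477) = 669.9 m.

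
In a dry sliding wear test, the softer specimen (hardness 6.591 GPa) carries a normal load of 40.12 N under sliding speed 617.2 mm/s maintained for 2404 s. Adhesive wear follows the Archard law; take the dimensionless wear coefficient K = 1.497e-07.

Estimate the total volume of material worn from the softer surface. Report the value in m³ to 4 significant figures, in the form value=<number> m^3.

value=1.352e-12 m^3

Intermediates appear rounded — each operation maintains full precision, and one final rounding to 4 significant digits.
Convert: Sliding speed v = 617.2 mm/s = 0.6172 m/s. Distance L = v·t = 0.6172 m/s × 2404 s = 1484 m.
Convert: Hardness H = 6.591 GPa = 6.591e+09 Pa.
Collected in SI base units: W = 40.12 N, H = 6.591e+09 Pa, K = 1.497e-07.
By Archard's law, V = K·W·L/H = 1.497e-07 · 40.12 · 1484 / 6.591e+09 = 1.352e-12 m³.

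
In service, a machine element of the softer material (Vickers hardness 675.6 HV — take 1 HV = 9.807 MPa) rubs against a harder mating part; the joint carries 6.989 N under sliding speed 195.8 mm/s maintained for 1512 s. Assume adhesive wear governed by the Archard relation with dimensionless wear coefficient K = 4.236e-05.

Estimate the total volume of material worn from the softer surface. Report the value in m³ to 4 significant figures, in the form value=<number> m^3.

Each operation holds full precision — the intermediates are printed rounded, and a single final rounding to four significant digits.
Convert: Sliding speed v = 195.8 mm/s = 0.1958 m/s. Distance L = v·t = 0.1958 m/s × 1512 s = 296.0 m.
Convert: Hardness H = 675.6 HV × 9.807 MPa/HV = 6626 MPa = 6.626e+09 Pa.
Expressed in SI base units: W = 6.989 N, H = 6.626e+09 Pa, K = 4.236e-05.
The Archard volume V = K·W·L/H = 4.236e-05 · 6.989 · 296.0 / 6.626e+09 = 1.323e-11 m³.

value=1.323e-11 m^3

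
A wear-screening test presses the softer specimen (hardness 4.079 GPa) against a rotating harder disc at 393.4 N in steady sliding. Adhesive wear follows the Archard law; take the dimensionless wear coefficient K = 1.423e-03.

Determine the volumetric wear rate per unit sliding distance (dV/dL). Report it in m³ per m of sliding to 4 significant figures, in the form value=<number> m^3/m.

Displayed values are rounded — all working math carries exact precision — a single final rounding, at 4 significant digits.
Hardness H = 4.079 GPa = 4.079e+09 Pa.
Expressed in SI base units: W = 393.4 N, H = 4.079e+09 Pa, K = 1.423e-03.
Volumetric rate dV/dL = K·W/H (no L dependence): 1.423e-03 · 393.4 / 4.079e+09 = 1.372e-10 m³/m.

value=1.372e-10 m^3/m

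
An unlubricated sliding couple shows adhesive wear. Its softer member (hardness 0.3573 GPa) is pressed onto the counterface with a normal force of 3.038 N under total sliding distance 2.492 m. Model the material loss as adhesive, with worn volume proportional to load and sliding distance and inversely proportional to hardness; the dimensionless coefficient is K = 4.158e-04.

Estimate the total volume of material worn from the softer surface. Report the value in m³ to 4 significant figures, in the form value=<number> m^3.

Every step maintains full float precision. Intermediates appear rounded. Rounded once at the end: four significant figures.
Hardness H = 0.3573 GPa = 3.573e+08 Pa.
SI base units throughout: W = 3.038 N, H = 3.573e+08 Pa, K = 4.158e-04.
Apply Archard: V = K·W·L/H = 4.158e-04 · 3.038 · 2.492 / 3.573e+08 = 8.810e-12 m³.

value=8.810e-12 m^3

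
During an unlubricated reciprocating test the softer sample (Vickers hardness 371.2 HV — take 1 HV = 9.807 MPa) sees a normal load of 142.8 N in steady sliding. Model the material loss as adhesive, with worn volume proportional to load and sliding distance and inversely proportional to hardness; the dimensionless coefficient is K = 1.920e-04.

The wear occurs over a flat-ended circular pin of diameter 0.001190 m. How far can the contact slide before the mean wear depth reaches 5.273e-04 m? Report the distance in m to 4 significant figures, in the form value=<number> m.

value=77.87 m

All working math holds full precision. Intermediate values appear rounded. Rounded just once: 4 significant digits.
Convert: Hardness H = 371.2 HV × 9.807 MPa/HV = 3640 MPa = 3.640e+09 Pa.
Convert: Contact area A = π·d²/4 = π·(0.001190 m)²/4 = 1.112e-06 m².
Working in SI base units: W = 142.8 N, H = 3.640e+09 Pa, K = 1.920e-04.
Wearable volume V_lim = h_lim·A = 5.273e-04 · 1.112e-06 = 5.865e-10 m³.
Sliding life L = V_lim·H/(K·W) = 5.865e-10 · 3.640e+09 / (1.920e-04 · 142.8) = 77.87 m.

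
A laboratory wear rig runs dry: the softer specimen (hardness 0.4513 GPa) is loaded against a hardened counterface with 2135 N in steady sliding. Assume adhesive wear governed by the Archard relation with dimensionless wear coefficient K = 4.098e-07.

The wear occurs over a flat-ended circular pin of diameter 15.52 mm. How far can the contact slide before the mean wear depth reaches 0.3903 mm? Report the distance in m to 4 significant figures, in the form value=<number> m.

value=3.809e+04 m

The intermediates are shown rounded, and every step maintains full float precision; one last rounding, at four significant figures.
Hardness H = 0.4513 GPa = 4.513e+08 Pa.
Pin diameter d = 15.52 mm = 0.01552 m. Contact area A = π·d²/4 = π·(0.01552 m)²/4 = 1.892e-04 m².
Depth limit h_lim = 0.3903 mm = 3.903e-04 m.
Expressed in SI base units: W = 2135 N, H = 4.513e+08 Pa, K = 4.098e-07.
Limit volume V_lim = h_lim·A = 3.903e-04 · 1.892e-04 = 7.384e-08 m³.
Sliding life L = V_lim·H/(K·W) = 7.384e-08 · 4.513e+08 / (4.098e-07 · 2135) = 3.809e+04 m.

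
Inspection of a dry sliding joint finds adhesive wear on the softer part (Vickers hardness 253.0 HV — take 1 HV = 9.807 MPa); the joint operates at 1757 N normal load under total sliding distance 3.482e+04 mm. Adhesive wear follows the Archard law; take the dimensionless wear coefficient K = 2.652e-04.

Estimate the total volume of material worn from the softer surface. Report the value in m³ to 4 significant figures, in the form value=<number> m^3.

value=6.539e-09 m^3

Intermediates appear rounded, and all working math runs at full float precision. Rounded once at the end to 4 significant figures.
Distance covered L = 3.482e+04 mm = 34.82 m.
Hardness H = 253.0 HV × 9.807 MPa/HV = 2481 MPa = 2.481e+09 Pa.
Working in SI base units: W = 1757 N, H = 2.481e+09 Pa, K = 2.652e-04.
Volume removed: V = K·W·L/H = 2.652e-04 · 1757 · 34.82 / 2.481e+09 = 6.539e-09 m³.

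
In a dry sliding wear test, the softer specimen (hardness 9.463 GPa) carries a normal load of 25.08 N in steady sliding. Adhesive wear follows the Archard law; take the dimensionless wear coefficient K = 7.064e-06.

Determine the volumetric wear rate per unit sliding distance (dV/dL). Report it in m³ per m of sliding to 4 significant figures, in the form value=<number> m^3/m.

value=1.872e-14 m^3/m

Printed values are rounded — every step maintains full precision, and one final rounding to 4 significant figures.
Hardness H = 9.463 GPa = 9.463e+09 Pa.
Expressed in SI base units: W = 25.08 N, H = 9.463e+09 Pa, K = 7.064e-06.
Sliding wear rate dV/dL = K·W/H — distance-free: 7.064e-06 · 25.08 / 9.463e+09 = 1.872e-14 m³/m.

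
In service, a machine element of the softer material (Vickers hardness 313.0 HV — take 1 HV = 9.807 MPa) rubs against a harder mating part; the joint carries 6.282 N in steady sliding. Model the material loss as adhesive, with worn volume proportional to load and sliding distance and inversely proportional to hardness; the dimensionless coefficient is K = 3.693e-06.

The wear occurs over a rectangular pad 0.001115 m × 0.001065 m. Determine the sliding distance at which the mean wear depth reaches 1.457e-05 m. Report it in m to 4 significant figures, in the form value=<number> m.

value=2289 m

All arithmetic runs at full float precision, and intermediate values are shown rounded, and a single final rounding, at four significant figures.
Hardness H = 313.0 HV × 9.807 MPa/HV = 3070 MPa = 3.070e+09 Pa.
Contact area A = 0.001115 m × 0.001065 m = 1.187e-06 m².
SI base units throughout: W = 6.282 N, H = 3.070e+09 Pa, K = 3.693e-06.
Limit volume V_lim = h_lim·A = 1.457e-05 · 1.187e-06 = 1.730e-11 m³.
So the life L = V_lim·H/(K·W) = 1.730e-11 · 3.070e+09 / (3.693e-06 · 6.282) = 2289 m.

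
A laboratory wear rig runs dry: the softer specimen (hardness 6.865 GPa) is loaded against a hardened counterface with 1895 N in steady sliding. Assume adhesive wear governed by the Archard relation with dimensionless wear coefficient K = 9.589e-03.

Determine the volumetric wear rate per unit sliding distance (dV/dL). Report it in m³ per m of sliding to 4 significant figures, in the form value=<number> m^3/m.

All arithmetic keeps full precision. Displayed values are rounded. Rounded once at the end, at 4 significant figures.
Convert: Hardness H = 6.865 GPa = 6.865e+09 Pa.
In SI base units: W = 1895 N, H = 6.865e+09 Pa, K = 9.589e-03.
Volumetric rate dV/dL = K·W/H (no L dependence): 9.589e-03 · 1895 / 6.865e+09 = 2.647e-09 m³/m.

value=2.647e-09 m^3/m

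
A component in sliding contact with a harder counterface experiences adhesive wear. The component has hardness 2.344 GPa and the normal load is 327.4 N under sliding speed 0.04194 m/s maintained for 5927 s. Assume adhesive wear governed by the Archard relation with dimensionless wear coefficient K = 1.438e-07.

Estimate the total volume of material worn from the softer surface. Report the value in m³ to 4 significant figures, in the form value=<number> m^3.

value=4.993e-12 m^3

Intermediates appear rounded. Every step maintains exact precision — one last rounding, at four significant figures.
Total distance L = v·t = 0.04194 m/s × 5927 s = 248.6 m.
Hardness H = 2.344 GPa = 2.344e+09 Pa.
SI base units throughout: W = 327.4 N, H = 2.344e+09 Pa, K = 1.438e-07.
Archard volume V = K·W·L/H = 1.438e-07 · 327.4 · 248.6 / 2.344e+09 = 4.993e-12 m³.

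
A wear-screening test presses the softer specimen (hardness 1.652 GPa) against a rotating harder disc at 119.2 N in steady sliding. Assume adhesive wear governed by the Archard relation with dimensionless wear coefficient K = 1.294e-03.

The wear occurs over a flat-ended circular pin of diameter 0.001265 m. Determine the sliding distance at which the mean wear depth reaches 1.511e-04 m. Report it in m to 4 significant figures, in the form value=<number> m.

Intermediate values are shown rounded. The computation carries full precision, and a single final rounding: 4 significant digits.
Hardness H = 1.652 GPa = 1.652e+09 Pa.
Contact area A = π·d²/4 = π·(0.001265 m)²/4 = 1.257e-06 m².
Restated in SI base units: W = 119.2 N, H = 1.652e+09 Pa, K = 1.294e-03.
At the depth limit, V_lim = h_lim·A = 1.511e-04 · 1.257e-06 = 1.899e-10 m³.
Sliding life L = V_lim·H/(K·W) = 1.899e-10 · 1.652e+09 / (1.294e-03 · 119.2) = 2.034 m.

value=2.034 m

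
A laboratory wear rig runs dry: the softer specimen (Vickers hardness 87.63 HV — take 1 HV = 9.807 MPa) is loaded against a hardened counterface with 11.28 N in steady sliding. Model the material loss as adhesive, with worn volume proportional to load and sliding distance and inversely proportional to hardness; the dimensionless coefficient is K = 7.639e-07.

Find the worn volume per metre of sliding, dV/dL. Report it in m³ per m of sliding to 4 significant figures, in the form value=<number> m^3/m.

value=1.003e-14 m^3/m

Intermediates are displayed rounded, and every step runs at full float precision, and one last rounding to four significant figures.
Convert: Hardness H = 87.63 HV × 9.807 MPa/HV = 859.4 MPa = 8.594e+08 Pa.
Expressed in SI base units: W = 11.28 N, H = 8.594e+08 Pa, K = 7.639e-07.
Wear rate dV/dL = K·W/H (independent of L): 7.639e-07 · 11.28 / 8.594e+08 = 1.003e-14 m³/m.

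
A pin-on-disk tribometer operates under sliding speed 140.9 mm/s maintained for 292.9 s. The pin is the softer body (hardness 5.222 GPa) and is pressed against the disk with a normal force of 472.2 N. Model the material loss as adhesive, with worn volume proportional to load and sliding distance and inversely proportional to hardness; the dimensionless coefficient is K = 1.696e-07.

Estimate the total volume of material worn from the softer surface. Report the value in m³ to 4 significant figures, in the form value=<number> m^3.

Intermediate values are printed rounded; all arithmetic carries exact precision; a lone final rounding to four significant digits.
Sliding speed v = 140.9 mm/s = 0.1409 m/s. Sliding distance L = v·t = 0.1409 m/s × 292.9 s = 41.27 m.
Hardness H = 5.222 GPa = 5.222e+09 Pa.
Restated in SI base units: W = 472.2 N, H = 5.222e+09 Pa, K = 1.696e-07.
Volume removed: V = K·W·L/H = 1.696e-07 · 472.2 · 41.27 / 5.222e+09 = 6.329e-13 m³.

value=6.329e-13 m^3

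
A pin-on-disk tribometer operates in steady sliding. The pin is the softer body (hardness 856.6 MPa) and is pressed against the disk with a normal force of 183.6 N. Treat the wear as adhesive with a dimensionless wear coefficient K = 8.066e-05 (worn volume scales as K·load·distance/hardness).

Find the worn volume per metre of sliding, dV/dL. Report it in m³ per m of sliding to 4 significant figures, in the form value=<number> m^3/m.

value=1.729e-11 m^3/m

All arithmetic maintains full float precision; intermediate values are displayed rounded — rounded just once, at four significant figures.
Convert: Hardness H = 856.6 MPa = 8.566e+08 Pa.
Restated in SI base units: W = 183.6 N, H = 8.566e+08 Pa, K = 8.066e-05.
Volumetric rate dV/dL = K·W/H (independent of L): 8.066e-05 · 183.6 / 8.566e+08 = 1.729e-11 m³/m.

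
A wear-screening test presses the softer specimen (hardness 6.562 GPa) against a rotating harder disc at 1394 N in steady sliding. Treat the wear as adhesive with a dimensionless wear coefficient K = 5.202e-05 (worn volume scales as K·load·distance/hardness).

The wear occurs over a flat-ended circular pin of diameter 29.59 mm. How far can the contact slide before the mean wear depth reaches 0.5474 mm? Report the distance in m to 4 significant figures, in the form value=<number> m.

value=3.406e+04 m

Quoted intermediates are rounded — all working math holds exact precision; a single final rounding, at four significant figures.
Convert: Hardness H = 6.562 GPa = 6.562e+09 Pa.
Convert: Pin diameter d = 29.59 mm = 0.02959 m. Contact area A = π·d²/4 = π·(0.02959 m)²/4 = 6.877e-04 m².
Convert: Depth limit h_lim = 0.5474 mm = 5.474e-04 m.
Collected in SI base units: W = 1394 N, H = 6.562e+09 Pa, K = 5.202e-05.
Wearable volume V_lim = h_lim·A = 5.474e-04 · 6.877e-04 = 3.764e-07 m³.
Sliding life L = V_lim·H/(K·W) = 3.764e-07 · 6.562e+09 / (5.202e-05 · 1394) = 3.406e+04 m.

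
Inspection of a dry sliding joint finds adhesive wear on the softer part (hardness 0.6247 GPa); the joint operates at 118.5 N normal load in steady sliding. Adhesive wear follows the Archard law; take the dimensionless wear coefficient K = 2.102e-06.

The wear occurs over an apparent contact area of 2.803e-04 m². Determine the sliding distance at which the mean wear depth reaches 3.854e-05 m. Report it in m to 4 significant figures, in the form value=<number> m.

value=2.709e+04 m

The algebra holds full precision, and printed values are rounded; rounded just once, at 4 significant figures.
Hardness H = 0.6247 GPa = 6.247e+08 Pa.
Expressed in SI base units: W = 118.5 N, H = 6.247e+08 Pa, K = 2.102e-06.
Allowed volume V_lim = h_lim·A = 3.854e-05 · 2.803e-04 = 1.080e-08 m³.
Inverting, life L = V_lim·H/(K·W) = 1.080e-08 · 6.247e+08 / (2.102e-06 · 118.5) = 2.709e+04 m.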